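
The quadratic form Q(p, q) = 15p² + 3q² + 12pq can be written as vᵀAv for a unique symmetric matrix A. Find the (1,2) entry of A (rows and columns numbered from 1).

6

The coefficient of p·q in Q is 12. For a symmetric A this equals A[1,2] + A[2,1] = 2·A[1,2].
So A[1,2] = 12/2 = 6.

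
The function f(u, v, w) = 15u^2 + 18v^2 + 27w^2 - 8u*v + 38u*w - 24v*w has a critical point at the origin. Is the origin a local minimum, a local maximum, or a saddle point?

The Hessian at the origin is H = [[30, -8, 38], [-8, 36, -24], [38, -24, 54]].
Symmetric row and column elimination reduces H to a congruent diagonal form with pivots 30, 508/15, 24/127.
Counting signs: 3 positive.
H is positive definite, so the origin is a strict local minimum.

local minimum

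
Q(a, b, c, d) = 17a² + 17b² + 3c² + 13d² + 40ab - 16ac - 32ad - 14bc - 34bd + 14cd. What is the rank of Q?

4

The associated matrix is A = [[17, 20, -8, -16], [20, 17, -7, -17], [-8, -7, 3, 7], [-16, -17, 7, 13]].
Applying the same elementary operations to the rows and columns of A produces a congruent diagonal matrix with entries 17, -111/17, 14/111, -12/7.
So there are 2 positive, 2 negative pivots.
The rank is the number of nonzero pivots: 4.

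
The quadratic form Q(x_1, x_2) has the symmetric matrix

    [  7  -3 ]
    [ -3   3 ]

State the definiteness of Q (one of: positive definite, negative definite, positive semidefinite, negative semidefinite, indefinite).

Leading principal minors: Δ_1 = 7, Δ_2 = 12.
All leading principal minors are positive, so by Sylvester's criterion Q is positive definite.

positive definite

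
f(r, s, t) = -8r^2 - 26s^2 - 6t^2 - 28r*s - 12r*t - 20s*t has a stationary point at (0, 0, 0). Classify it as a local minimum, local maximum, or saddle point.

local maximum

The Hessian at the origin is H = [[-16, -28, -12], [-28, -52, -20], [-12, -20, -12]].
Congruent diagonalization of H (simultaneous row and column reduction) yields pivots -16, -3, -8/3.
So there are 3 negative pivots.
H is negative definite, so the origin is a strict local maximum.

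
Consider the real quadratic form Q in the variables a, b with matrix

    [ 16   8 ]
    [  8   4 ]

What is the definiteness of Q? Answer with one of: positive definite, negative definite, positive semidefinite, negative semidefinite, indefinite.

Applying the same elementary operations to the rows and columns of A produces a congruent diagonal matrix with entries 16, 0.
Counting signs: 1 positive, 1 zero.
Hence Q is positive semidefinite.

positive semidefinite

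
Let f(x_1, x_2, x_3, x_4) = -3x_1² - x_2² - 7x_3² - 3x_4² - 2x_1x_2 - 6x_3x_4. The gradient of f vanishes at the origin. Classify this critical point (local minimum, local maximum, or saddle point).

local maximum

The Hessian at the origin is H = [[-6, -2, 0, 0], [-2, -2, 0, 0], [0, 0, -14, -6], [0, 0, -6, -6]].
Row-reducing H symmetrically gives the diagonal entries -6, -4/3, -14, -24/7.
So there are 4 negative pivots.
H is negative definite, so the origin is a strict local maximum.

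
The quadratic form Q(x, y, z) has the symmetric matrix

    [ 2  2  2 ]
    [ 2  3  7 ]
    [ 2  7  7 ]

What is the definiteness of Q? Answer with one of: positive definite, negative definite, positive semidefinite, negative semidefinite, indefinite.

Congruent diagonalization of A (simultaneous row and column reduction) yields pivots 2, 1, -20.
Counting signs: 2 positive, 1 negative.
Hence Q is indefinite.

indefinite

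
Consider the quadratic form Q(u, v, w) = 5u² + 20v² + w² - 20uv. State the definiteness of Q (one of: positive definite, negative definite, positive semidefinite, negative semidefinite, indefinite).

Write A = [[5, -10, 0], [-10, 20, 0], [0, 0, 1]].
Congruent diagonalization of A (simultaneous row and column reduction) yields pivots 5, 0, 1.
That gives 2 positive, 1 zero pivots.
Hence Q is positive semidefinite.

positive semidefinite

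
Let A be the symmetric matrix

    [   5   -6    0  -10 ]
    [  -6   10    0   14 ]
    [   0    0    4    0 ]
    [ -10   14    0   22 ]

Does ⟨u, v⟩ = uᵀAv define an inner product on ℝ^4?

Congruent diagonalization of A (simultaneous row and column reduction) yields pivots 5, 14/5, 4, 4/7.
So there are 4 positive pivots.
Hence Q is positive definite.
⟨·,·⟩ is an inner product exactly when A is positive definite.

yes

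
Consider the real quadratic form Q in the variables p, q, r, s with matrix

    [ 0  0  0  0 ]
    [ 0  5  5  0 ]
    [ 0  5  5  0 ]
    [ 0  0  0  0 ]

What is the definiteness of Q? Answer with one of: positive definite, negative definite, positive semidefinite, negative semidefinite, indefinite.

positive semidefinite

Row-reducing A symmetrically gives the diagonal entries 0, 5, 0, 0.
So there are 1 positive, 3 zero pivots.
Hence Q is positive semidefinite.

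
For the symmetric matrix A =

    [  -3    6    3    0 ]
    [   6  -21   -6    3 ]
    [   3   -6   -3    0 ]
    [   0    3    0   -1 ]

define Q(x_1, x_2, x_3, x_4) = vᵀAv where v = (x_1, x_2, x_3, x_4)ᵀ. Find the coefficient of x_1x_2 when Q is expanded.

12

The coefficient of x_1x_2 is A[1,2] + A[2,1] = 2·6 = 12.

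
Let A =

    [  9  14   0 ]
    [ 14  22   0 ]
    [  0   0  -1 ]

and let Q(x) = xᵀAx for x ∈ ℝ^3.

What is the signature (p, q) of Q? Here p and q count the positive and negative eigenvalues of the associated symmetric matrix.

(2, 1)

Congruent diagonalization of A (simultaneous row and column reduction) yields pivots 9, 2/9, -1.
So there are 2 positive, 1 negative pivots.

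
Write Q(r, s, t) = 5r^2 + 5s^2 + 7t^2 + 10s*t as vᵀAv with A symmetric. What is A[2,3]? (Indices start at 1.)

5

The coefficient of s·t in Q is 10. For a symmetric A this equals A[2,3] + A[3,2] = 2·A[2,3].
So A[2,3] = 10/2 = 5.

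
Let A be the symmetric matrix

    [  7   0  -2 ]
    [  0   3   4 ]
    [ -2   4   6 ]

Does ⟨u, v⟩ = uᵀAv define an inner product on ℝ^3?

yes

Applying the same elementary operations to the rows and columns of A produces a congruent diagonal matrix with entries 7, 3, 2/21.
Counting signs: 3 positive.
Hence Q is positive definite.
⟨·,·⟩ is an inner product exactly when A is positive definite.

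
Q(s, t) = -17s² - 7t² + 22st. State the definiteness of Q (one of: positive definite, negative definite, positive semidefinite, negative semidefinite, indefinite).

The symmetric matrix of Q is [[-17, 11], [11, -7]].
For the 2×2 matrix [[-17, 11], [11, -7]]: det = -17·-7 − (11)² = -2, trace = -24.
det < 0 so the eigenvalues have opposite signs; the form is indefinite.

indefinite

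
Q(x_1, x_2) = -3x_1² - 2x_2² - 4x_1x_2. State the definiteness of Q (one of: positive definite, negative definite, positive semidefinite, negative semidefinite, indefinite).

The symmetric matrix of Q is [[-3, -2], [-2, -2]].
For the 2×2 matrix [[-3, -2], [-2, -2]]: det = -3·-2 − (-2)² = 2, trace = -5.
det > 0 so both eigenvalues share the sign of the trace; trace = -5 < 0 ⇒ both negative.

negative definite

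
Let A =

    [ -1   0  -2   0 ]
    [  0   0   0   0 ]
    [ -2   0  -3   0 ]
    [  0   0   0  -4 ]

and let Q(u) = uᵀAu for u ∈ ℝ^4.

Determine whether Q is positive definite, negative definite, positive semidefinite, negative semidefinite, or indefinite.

Congruent diagonalization of A (simultaneous row and column reduction) yields pivots -1, 0, 1, -4.
That gives 1 positive, 2 negative, 1 zero pivots.
Hence Q is indefinite.

indefinite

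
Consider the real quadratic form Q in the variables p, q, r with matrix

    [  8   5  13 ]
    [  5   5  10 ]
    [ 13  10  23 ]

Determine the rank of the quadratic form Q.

2

Row-reducing A symmetrically gives the diagonal entries 8, 15/8, 0.
Counting signs: 2 positive, 1 zero.
The rank is the number of nonzero pivots: 2.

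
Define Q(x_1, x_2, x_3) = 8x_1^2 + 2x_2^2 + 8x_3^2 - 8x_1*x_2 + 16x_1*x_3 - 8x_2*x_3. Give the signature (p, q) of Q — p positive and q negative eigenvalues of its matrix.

The symmetric matrix is A = [[8, -4, 8], [-4, 2, -4], [8, -4, 8]].
Applying the same elementary operations to the rows and columns of A produces a congruent diagonal matrix with entries 8, 0, 0.
That gives 1 positive, 2 zero pivots.

(1, 0)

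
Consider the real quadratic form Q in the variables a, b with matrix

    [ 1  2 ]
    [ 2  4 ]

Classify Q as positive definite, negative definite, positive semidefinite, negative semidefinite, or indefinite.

positive semidefinite

Applying the same elementary operations to the rows and columns of A produces a congruent diagonal matrix with entries 1, 0.
So there are 1 positive, 1 zero pivots.
Hence Q is positive semidefinite.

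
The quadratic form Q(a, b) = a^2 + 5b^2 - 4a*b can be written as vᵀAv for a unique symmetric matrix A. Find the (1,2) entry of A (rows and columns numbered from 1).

-2

The coefficient of a·b in Q is -4. For a symmetric A this equals A[1,2] + A[2,1] = 2·A[1,2].
So A[1,2] = -4/2 = -2.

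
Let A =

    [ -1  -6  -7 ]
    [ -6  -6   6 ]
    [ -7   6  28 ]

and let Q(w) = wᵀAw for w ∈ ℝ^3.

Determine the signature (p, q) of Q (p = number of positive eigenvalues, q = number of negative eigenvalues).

An LDLᵀ factorisation of A has diagonal entries -1, 30, 1/5.
So there are 2 positive, 1 negative pivots.

(2, 1)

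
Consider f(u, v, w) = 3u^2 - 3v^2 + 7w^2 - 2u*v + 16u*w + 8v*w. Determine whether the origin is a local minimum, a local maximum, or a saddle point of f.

The Hessian at the origin is H = [[6, -2, 16], [-2, -6, 8], [16, 8, 14]].
Symmetric row and column elimination reduces H to a congruent diagonal form with pivots 6, -20/3, -2.
That gives 1 positive, 2 negative pivots.
H is indefinite, so the origin is a saddle point.

saddle point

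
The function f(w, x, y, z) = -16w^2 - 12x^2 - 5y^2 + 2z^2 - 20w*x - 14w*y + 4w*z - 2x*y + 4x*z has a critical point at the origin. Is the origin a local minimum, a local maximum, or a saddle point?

saddle point

The Hessian at the origin is H = [[-32, -20, -14, 4], [-20, -24, -2, 4], [-14, -2, -10, 0], [4, 4, 0, 4]].
An LDLᵀ factorisation of H has diagonal entries -32, -23/2, 2/23, -4.
Counting signs: 1 positive, 3 negative.
H is indefinite, so the origin is a saddle point.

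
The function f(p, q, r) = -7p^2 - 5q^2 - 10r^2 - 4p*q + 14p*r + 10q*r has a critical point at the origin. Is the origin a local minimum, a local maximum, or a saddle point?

local maximum

The Hessian at the origin is H = [[-14, -4, 14], [-4, -10, 10], [14, 10, -20]].
Row-reducing H symmetrically gives the diagonal entries -14, -62/7, -60/31.
So there are 3 negative pivots.
H is negative definite, so the origin is a strict local maximum.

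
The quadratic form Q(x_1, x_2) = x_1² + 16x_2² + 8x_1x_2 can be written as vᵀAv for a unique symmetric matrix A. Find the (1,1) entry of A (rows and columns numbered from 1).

The coefficient of x_1² in Q is 1, and that is exactly A[1,1].

1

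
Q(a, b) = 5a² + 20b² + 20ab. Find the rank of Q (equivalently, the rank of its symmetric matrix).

The symmetric matrix is A = [[5, 10], [10, 20]].
Applying the same elementary operations to the rows and columns of A produces a congruent diagonal matrix with entries 5, 0.
Counting signs: 1 positive, 1 zero.
The rank is the number of nonzero pivots: 1.

1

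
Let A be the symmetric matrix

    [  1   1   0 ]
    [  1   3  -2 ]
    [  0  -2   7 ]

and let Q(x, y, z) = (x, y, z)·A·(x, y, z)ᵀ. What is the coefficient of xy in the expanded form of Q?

The coefficient of xy is A[1,2] + A[2,1] = 2·1 = 2.

2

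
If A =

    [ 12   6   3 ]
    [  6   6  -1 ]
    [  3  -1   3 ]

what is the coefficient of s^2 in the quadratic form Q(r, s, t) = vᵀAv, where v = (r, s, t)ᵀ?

6

The coefficient of s^2 is the diagonal entry A[2,2] = 6.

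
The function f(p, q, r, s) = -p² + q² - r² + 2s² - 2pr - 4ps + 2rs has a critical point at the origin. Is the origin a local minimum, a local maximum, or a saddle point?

saddle point

The Hessian at the origin is H = [[-2, 0, -2, -4], [0, 2, 0, 0], [-2, 0, -2, 2], [-4, 0, 2, 4]].
H is indefinite, so the origin is a saddle point.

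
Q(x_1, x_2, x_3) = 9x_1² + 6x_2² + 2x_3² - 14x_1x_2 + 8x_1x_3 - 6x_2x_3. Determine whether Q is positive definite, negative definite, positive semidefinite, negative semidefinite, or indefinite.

The symmetric matrix is A = [[9, -7, 4], [-7, 6, -3], [4, -3, 2]].
Applying the same elementary operations to the rows and columns of A produces a congruent diagonal matrix with entries 9, 5/9, 1/5.
That gives 3 positive pivots.
Hence Q is positive definite.

positive definite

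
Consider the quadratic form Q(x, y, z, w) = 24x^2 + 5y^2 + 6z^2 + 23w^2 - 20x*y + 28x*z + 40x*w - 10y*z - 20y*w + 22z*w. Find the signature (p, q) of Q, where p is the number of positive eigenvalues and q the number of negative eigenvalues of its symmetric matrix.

(3, 1)

The associated matrix is A = [[24, -10, 14, 20], [-10, 5, -5, -10], [14, -5, 6, 11], [20, -10, 11, 23]].
An LDLᵀ factorisation of A has diagonal entries 24, 5/6, -3, 10/3.
That gives 3 positive, 1 negative pivots.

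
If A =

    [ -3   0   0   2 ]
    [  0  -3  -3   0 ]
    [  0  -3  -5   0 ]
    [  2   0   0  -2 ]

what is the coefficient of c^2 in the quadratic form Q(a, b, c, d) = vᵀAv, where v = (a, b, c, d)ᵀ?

-5

The coefficient of c^2 is the diagonal entry A[3,3] = -5.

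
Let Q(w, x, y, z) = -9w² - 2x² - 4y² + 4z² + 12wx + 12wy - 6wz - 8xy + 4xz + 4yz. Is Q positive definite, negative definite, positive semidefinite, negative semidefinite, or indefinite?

indefinite

The symmetric matrix is A = [[-9, 6, 6, -3], [6, -2, -4, 2], [6, -4, -4, 2], [-3, 2, 2, 4]].
Congruent diagonalization of A (simultaneous row and column reduction) yields pivots -9, 2, 0, 5.
So there are 2 positive, 1 negative, 1 zero pivots.
Hence Q is indefinite.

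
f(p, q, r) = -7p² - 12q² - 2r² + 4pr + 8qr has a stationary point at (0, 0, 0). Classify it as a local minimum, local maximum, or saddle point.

local maximum

The Hessian at the origin is H = [[-14, 0, 4], [0, -24, 8], [4, 8, -4]].
Row-reducing H symmetrically gives the diagonal entries -14, -24, -4/21.
That gives 3 negative pivots.
H is negative definite, so the origin is a strict local maximum.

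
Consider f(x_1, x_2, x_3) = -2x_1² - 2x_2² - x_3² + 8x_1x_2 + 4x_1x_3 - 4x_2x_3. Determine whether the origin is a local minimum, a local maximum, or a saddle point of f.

saddle point

The Hessian at the origin is H = [[-4, 8, 4], [8, -4, -4], [4, -4, -2]].
Row-reducing H symmetrically gives the diagonal entries -4, 12, 2/3.
Counting signs: 2 positive, 1 negative.
H is indefinite, so the origin is a saddle point.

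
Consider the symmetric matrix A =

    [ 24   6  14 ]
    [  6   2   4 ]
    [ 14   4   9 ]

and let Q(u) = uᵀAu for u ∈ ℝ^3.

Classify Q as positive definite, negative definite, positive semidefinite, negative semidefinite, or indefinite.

positive definite

Leading principal minors: Δ_1 = 24, Δ_2 = 12, Δ_3 = 4.
All leading principal minors are positive, so by Sylvester's criterion Q is positive definite.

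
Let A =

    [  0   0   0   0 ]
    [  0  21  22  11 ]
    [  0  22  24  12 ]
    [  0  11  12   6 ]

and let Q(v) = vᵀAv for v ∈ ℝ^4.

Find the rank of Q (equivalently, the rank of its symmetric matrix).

Congruent diagonalization of A (simultaneous row and column reduction) yields pivots 0, 21, 20/21, 0.
That gives 2 positive, 2 zero pivots.
The rank is the number of nonzero pivots: 2.

2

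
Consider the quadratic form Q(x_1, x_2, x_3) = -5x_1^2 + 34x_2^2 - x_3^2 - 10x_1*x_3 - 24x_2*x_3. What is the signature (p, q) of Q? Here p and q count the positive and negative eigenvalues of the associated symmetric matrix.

The symmetric matrix is A = [[-5, 0, -5], [0, 34, -12], [-5, -12, -1]].
Symmetric row and column elimination reduces A to a congruent diagonal form with pivots -5, 34, -4/17.
Counting signs: 1 positive, 2 negative.

(1, 2)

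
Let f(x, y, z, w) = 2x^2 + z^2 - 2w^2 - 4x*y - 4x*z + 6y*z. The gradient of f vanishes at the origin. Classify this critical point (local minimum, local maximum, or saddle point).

The Hessian at the origin is H = [[4, -4, -4, 0], [-4, 0, 6, 0], [-4, 6, 2, 0], [0, 0, 0, -4]].
Row-reducing H symmetrically gives the diagonal entries 4, -4, -1, -4.
So there are 1 positive, 3 negative pivots.
H is indefinite, so the origin is a saddle point.

saddle point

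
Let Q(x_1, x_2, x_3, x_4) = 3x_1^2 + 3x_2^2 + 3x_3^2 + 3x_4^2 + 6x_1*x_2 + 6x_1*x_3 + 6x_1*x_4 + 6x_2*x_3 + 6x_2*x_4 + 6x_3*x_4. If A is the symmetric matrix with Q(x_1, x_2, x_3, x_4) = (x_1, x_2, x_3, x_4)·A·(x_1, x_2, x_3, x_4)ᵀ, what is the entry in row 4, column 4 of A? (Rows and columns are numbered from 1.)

3

The coefficient of x_4^2 in Q is 3, and that is exactly A[4,4].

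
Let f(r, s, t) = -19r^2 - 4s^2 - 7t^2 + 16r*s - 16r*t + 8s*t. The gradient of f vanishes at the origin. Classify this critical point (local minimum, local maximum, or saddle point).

local maximum

The Hessian at the origin is H = [[-38, 16, -16], [16, -8, 8], [-16, 8, -14]].
Symmetric row and column elimination reduces H to a congruent diagonal form with pivots -38, -24/19, -6.
Counting signs: 3 negative.
H is negative definite, so the origin is a strict local maximum.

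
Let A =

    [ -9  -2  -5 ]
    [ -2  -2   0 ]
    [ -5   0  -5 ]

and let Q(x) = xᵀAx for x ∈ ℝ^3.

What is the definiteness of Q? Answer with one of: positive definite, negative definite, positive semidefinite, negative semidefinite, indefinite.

negative definite

Symmetric row and column elimination reduces A to a congruent diagonal form with pivots -9, -14/9, -10/7.
So there are 3 negative pivots.
Hence Q is negative definite.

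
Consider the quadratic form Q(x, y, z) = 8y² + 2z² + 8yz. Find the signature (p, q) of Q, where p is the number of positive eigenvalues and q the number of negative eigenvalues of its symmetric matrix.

(1, 0)

The associated matrix is A = [[0, 0, 0], [0, 8, 4], [0, 4, 2]].
Applying the same elementary operations to the rows and columns of A produces a congruent diagonal matrix with entries 0, 8, 0.
That gives 1 positive, 2 zero pivots.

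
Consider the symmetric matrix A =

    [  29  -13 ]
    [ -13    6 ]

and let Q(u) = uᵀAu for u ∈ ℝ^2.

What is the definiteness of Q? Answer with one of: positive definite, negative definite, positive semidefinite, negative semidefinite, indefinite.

For the 2×2 matrix [[29, -13], [-13, 6]]: det = 29·6 − (-13)² = 5, trace = 35.
det > 0 so both eigenvalues share the sign of the trace; trace = 35 > 0 ⇒ both positive.

positive definite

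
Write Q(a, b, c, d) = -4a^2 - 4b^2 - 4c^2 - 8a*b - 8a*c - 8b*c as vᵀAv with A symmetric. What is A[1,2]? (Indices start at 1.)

-4

The coefficient of a·b in Q is -8. For a symmetric A this equals A[1,2] + A[2,1] = 2·A[1,2].
So A[1,2] = -8/2 = -4.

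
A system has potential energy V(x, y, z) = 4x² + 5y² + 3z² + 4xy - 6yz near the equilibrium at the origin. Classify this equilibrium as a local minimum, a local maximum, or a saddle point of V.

local minimum

The Hessian at the origin is H = [[8, 4, 0], [4, 10, -6], [0, -6, 6]].
Symmetric row and column elimination reduces H to a congruent diagonal form with pivots 8, 8, 3/2.
That gives 3 positive pivots.
H is positive definite, so the origin is a strict local minimum.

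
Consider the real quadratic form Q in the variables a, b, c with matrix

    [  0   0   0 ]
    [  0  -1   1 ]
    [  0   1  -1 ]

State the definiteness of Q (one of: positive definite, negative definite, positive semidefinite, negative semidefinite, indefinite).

Symmetric row and column elimination reduces A to a congruent diagonal form with pivots 0, -1, 0.
Counting signs: 1 negative, 2 zero.
Hence Q is negative semidefinite.

negative semidefinite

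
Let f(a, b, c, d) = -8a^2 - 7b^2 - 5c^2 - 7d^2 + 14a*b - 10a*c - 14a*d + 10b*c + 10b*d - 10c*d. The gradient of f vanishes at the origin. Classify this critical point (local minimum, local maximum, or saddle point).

saddle point

The Hessian at the origin is H = [[-16, 14, -10, -14], [14, -14, 10, 10], [-10, 10, -10, -10], [-14, 10, -10, -14]].
Applying the same elementary operations to the rows and columns of H produces a congruent diagonal matrix with entries -16, -7/4, -20/7, 4.
So there are 1 positive, 3 negative pivots.
H is indefinite, so the origin is a saddle point.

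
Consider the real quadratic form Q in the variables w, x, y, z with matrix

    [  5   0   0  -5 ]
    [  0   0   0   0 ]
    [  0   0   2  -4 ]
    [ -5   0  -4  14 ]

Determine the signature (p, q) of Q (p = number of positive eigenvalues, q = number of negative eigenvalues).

Symmetric row and column elimination reduces A to a congruent diagonal form with pivots 5, 0, 2, 1.
Counting signs: 3 positive, 1 zero.

(3, 0)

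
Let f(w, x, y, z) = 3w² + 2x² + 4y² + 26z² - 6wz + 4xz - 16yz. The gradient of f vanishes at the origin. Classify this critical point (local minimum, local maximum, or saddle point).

The Hessian at the origin is H = [[6, 0, 0, -6], [0, 4, 0, 4], [0, 0, 8, -16], [-6, 4, -16, 52]].
Congruent diagonalization of H (simultaneous row and column reduction) yields pivots 6, 4, 8, 10.
That gives 4 positive pivots.
H is positive definite, so the origin is a strict local minimum.

local minimum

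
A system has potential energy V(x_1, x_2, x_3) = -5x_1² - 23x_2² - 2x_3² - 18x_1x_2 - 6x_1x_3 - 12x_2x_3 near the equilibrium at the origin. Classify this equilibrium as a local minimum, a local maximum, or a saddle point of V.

The Hessian at the origin is H = [[-10, -18, -6], [-18, -46, -12], [-6, -12, -4]].
Congruent diagonalization of H (simultaneous row and column reduction) yields pivots -10, -68/5, -5/17.
So there are 3 negative pivots.
H is negative definite, so the origin is a strict local maximum.

local maximum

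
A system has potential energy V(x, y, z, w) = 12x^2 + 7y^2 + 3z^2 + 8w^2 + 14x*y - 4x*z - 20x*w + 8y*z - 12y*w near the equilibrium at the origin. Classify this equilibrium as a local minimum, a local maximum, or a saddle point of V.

saddle point

The Hessian at the origin is H = [[24, 14, -4, -20], [14, 14, 8, -12], [-4, 8, 6, 0], [-20, -12, 0, 16]].
Symmetric row and column elimination reduces H to a congruent diagonal form with pivots 24, 35/6, -454/35, -24/227.
That gives 2 positive, 2 negative pivots.
H is indefinite, so the origin is a saddle point.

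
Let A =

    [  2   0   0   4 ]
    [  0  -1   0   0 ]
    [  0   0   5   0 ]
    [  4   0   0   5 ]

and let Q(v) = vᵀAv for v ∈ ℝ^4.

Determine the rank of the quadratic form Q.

4

Congruent diagonalization of A (simultaneous row and column reduction) yields pivots 2, -1, 5, -3.
Counting signs: 2 positive, 2 negative.
The rank is the number of nonzero pivots: 4.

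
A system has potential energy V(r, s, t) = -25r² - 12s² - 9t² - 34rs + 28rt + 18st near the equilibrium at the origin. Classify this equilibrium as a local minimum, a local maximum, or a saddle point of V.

local maximum

The Hessian at the origin is H = [[-50, -34, 28], [-34, -24, 18], [28, 18, -18]].
Congruent diagonalization of H (simultaneous row and column reduction) yields pivots -50, -22/25, -12/11.
So there are 3 negative pivots.
H is negative definite, so the origin is a strict local maximum.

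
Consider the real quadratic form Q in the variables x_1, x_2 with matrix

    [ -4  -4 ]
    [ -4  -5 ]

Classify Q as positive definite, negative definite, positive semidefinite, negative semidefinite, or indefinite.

Congruent diagonalization of A (simultaneous row and column reduction) yields pivots -4, -1.
Counting signs: 2 negative.
Hence Q is negative definite.

negative definite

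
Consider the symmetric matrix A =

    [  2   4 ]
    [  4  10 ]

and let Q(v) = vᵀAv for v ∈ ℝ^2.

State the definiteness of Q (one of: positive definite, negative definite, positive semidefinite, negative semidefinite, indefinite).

Leading principal minors: Δ_1 = 2, Δ_2 = 4.
All leading principal minors are positive, so by Sylvester's criterion Q is positive definite.

positive definite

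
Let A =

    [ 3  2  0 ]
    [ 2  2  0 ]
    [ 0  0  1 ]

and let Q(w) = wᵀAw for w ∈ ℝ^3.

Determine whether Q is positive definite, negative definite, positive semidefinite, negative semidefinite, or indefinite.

positive definite

Congruent diagonalization of A (simultaneous row and column reduction) yields pivots 3, 2/3, 1.
That gives 3 positive pivots.
Hence Q is positive definite.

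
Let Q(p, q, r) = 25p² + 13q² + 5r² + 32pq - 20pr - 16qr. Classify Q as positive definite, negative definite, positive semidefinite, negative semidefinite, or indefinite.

positive definite

The symmetric matrix is A = [[25, 16, -10], [16, 13, -8], [-10, -8, 5]].
An LDLᵀ factorisation of A has diagonal entries 25, 69/25, 5/69.
So there are 3 positive pivots.
Hence Q is positive definite.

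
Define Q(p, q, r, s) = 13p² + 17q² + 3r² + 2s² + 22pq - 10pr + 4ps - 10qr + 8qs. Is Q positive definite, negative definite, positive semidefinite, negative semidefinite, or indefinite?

positive semidefinite

The associated matrix is A = [[13, 11, -5, 2], [11, 17, -5, 4], [-5, -5, 3, 0], [2, 4, 0, 2]].
Applying the same elementary operations to the rows and columns of A produces a congruent diagonal matrix with entries 13, 100/13, 1, 0.
Counting signs: 3 positive, 1 zero.
Hence Q is positive semidefinite.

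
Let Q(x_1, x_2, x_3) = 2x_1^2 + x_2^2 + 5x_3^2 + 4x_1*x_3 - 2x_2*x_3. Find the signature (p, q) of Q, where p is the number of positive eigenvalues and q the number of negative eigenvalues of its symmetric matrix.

Write A = [[2, 0, 2], [0, 1, -1], [2, -1, 5]].
Symmetric row and column elimination reduces A to a congruent diagonal form with pivots 2, 1, 2.
That gives 3 positive pivots.

(3, 0)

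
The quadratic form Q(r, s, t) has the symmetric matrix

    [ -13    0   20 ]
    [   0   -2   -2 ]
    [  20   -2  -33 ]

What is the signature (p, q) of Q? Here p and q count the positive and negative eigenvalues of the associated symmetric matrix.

Congruent diagonalization of A (simultaneous row and column reduction) yields pivots -13, -2, -3/13.
That gives 3 negative pivots.

(0, 3)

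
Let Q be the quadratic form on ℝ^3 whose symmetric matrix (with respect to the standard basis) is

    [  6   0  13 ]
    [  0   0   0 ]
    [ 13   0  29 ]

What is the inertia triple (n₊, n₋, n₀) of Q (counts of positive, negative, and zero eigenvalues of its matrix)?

(2, 0, 1)

Row-reducing A symmetrically gives the diagonal entries 6, 0, 5/6.
That gives 2 positive, 1 zero pivots.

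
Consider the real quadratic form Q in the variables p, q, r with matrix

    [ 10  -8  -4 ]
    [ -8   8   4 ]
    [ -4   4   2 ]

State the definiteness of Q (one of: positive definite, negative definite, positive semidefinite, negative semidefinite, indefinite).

Row-reducing A symmetrically gives the diagonal entries 10, 8/5, 0.
Counting signs: 2 positive, 1 zero.
Hence Q is positive semidefinite.

positive semidefinite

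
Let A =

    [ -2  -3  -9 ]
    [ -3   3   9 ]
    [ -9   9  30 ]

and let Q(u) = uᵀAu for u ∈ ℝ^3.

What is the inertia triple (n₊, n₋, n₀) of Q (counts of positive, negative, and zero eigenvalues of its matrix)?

(2, 1, 0)

Congruent diagonalization of A (simultaneous row and column reduction) yields pivots -2, 15/2, 3.
So there are 2 positive, 1 negative pivots.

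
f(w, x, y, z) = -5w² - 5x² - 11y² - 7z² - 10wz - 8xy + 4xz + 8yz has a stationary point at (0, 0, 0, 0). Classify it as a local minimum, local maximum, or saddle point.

The Hessian at the origin is H = [[-10, 0, 0, -10], [0, -10, -8, 4], [0, -8, -22, 8], [-10, 4, 8, -14]].
An LDLᵀ factorisation of H has diagonal entries -10, -10, -78/5, -12/13.
Counting signs: 4 negative.
H is negative definite, so the origin is a strict local maximum.

local maximum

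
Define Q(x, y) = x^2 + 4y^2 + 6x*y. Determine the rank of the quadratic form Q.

Write A = [[1, 3], [3, 4]].
Applying the same elementary operations to the rows and columns of A produces a congruent diagonal matrix with entries 1, -5.
So there are 1 positive, 1 negative pivots.
The rank is the number of nonzero pivots: 2.

2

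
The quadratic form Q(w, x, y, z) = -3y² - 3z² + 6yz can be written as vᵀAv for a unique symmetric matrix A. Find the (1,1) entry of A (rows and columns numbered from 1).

0

The coefficient of w² in Q is 0, and that is exactly A[1,1].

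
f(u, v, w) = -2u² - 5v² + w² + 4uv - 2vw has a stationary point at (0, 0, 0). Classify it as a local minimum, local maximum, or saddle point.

The Hessian at the origin is H = [[-4, 4, 0], [4, -10, -2], [0, -2, 2]].
An LDLᵀ factorisation of H has diagonal entries -4, -6, 8/3.
Counting signs: 1 positive, 2 negative.
H is indefinite, so the origin is a saddle point.

saddle point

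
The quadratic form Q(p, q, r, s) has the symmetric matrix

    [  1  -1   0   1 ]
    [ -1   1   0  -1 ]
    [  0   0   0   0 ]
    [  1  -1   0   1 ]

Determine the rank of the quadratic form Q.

1

Symmetric row and column elimination reduces A to a congruent diagonal form with pivots 1, 0, 0, 0.
So there are 1 positive, 3 zero pivots.
The rank is the number of nonzero pivots: 1.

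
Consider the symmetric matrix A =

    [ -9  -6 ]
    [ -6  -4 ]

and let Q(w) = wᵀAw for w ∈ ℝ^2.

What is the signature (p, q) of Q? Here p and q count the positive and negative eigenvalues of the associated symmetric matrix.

(0, 1)

Symmetric row and column elimination reduces A to a congruent diagonal form with pivots -9, 0.
So there are 1 negative, 1 zero pivots.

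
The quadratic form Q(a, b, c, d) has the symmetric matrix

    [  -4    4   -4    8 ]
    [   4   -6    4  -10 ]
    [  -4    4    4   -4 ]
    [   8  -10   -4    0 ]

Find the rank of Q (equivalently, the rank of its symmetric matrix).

3

Applying the same elementary operations to the rows and columns of A produces a congruent diagonal matrix with entries -4, -2, 8, 0.
Counting signs: 1 positive, 2 negative, 1 zero.
The rank is the number of nonzero pivots: 3.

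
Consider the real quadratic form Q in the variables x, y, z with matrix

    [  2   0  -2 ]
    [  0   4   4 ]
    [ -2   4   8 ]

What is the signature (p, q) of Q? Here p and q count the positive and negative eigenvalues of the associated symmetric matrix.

Symmetric row and column elimination reduces A to a congruent diagonal form with pivots 2, 4, 2.
So there are 3 positive pivots.

(3, 0)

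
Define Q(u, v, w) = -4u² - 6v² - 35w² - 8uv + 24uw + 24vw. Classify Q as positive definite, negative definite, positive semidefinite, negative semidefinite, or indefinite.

indefinite

The symmetric matrix is A = [[-4, -4, 12], [-4, -6, 12], [12, 12, -35]].
An LDLᵀ factorisation of A has diagonal entries -4, -2, 1.
So there are 1 positive, 2 negative pivots.
Hence Q is indefinite.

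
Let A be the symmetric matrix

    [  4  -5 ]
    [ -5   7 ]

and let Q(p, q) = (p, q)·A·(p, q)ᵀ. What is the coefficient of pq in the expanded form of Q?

The coefficient of pq is A[1,2] + A[2,1] = 2·(-5) = -10.

-10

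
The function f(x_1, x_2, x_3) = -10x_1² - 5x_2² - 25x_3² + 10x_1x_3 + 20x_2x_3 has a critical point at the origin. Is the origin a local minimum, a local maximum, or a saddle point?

local maximum

The Hessian at the origin is H = [[-20, 0, 10], [0, -10, 20], [10, 20, -50]].
Congruent diagonalization of H (simultaneous row and column reduction) yields pivots -20, -10, -5.
So there are 3 negative pivots.
H is negative definite, so the origin is a strict local maximum.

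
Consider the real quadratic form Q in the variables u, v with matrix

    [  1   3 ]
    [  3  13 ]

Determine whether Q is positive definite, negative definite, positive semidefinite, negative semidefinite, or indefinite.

Leading principal minors: Δ_1 = 1, Δ_2 = 4.
All leading principal minors are positive, so by Sylvester's criterion Q is positive definite.

positive definite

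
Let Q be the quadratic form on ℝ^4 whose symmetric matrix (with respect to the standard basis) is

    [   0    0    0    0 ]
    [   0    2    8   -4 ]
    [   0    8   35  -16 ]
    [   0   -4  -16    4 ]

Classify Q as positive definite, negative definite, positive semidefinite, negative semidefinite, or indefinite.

indefinite

Row-reducing A symmetrically gives the diagonal entries 0, 2, 3, -4.
So there are 2 positive, 1 negative, 1 zero pivots.
Hence Q is indefinite.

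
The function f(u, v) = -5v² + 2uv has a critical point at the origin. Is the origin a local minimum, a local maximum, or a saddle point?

saddle point

The Hessian at the origin is H = [[0, 2], [2, -10]].
det H = 0·-10 − (2)² = -4 < 0, so H is indefinite.
Therefore the origin is a saddle point.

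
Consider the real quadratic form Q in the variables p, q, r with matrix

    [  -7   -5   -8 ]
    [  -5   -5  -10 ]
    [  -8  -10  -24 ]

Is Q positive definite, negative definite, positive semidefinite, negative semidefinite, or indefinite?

negative definite

An LDLᵀ factorisation of A has diagonal entries -7, -10/7, -2.
That gives 3 negative pivots.
Hence Q is negative definite.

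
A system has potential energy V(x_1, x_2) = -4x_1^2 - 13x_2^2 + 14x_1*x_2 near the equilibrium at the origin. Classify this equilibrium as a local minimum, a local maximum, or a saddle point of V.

The Hessian at the origin is H = [[-8, 14], [14, -26]].
det H = -8·-26 − (14)² = 12 > 0 and H[1,1] = -8 < 0, so H is negative definite.
Therefore the origin is a local maximum.

local maximum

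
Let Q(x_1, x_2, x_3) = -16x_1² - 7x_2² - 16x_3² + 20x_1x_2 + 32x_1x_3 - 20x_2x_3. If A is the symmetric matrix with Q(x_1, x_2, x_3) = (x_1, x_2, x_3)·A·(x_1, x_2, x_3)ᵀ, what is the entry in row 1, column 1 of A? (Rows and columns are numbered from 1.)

The coefficient of x_1² in Q is -16, and that is exactly A[1,1].

-16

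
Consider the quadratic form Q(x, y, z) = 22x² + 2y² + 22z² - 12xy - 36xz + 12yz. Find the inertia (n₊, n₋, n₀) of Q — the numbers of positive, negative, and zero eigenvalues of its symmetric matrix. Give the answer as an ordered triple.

(3, 0, 0)

Write A = [[22, -6, -18], [-6, 2, 6], [-18, 6, 22]].
Row-reducing A symmetrically gives the diagonal entries 22, 4/11, 4.
Counting signs: 3 positive.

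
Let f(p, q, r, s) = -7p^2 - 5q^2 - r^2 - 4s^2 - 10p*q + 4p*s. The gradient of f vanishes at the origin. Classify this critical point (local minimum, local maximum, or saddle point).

The Hessian at the origin is H = [[-14, -10, 0, 4], [-10, -10, 0, 0], [0, 0, -2, 0], [4, 0, 0, -8]].
Congruent diagonalization of H (simultaneous row and column reduction) yields pivots -14, -20/7, -2, -4.
So there are 4 negative pivots.
H is negative definite, so the origin is a strict local maximum.

local maximum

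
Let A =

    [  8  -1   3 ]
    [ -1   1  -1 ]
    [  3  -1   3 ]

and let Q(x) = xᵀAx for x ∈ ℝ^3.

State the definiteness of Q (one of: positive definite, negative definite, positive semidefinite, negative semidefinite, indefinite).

Applying the same elementary operations to the rows and columns of A produces a congruent diagonal matrix with entries 8, 7/8, 10/7.
Counting signs: 3 positive.
Hence Q is positive definite.

positive definite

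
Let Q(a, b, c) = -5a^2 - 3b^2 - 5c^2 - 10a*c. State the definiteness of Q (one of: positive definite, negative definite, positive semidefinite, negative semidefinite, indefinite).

The associated matrix is A = [[-5, 0, -5], [0, -3, 0], [-5, 0, -5]].
Congruent diagonalization of A (simultaneous row and column reduction) yields pivots -5, -3, 0.
That gives 2 negative, 1 zero pivots.
Hence Q is negative semidefinite.

negative semidefinite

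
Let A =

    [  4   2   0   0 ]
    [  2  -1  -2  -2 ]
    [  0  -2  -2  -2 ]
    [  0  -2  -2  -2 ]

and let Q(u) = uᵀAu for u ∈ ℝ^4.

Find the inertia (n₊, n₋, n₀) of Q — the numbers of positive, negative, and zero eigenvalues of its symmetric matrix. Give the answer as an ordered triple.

Row-reducing A symmetrically gives the diagonal entries 4, -2, 0, 0.
That gives 1 positive, 1 negative, 2 zero pivots.

(1, 1, 2)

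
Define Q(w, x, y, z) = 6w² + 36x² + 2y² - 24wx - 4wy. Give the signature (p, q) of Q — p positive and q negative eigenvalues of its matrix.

(2, 0)

The symmetric matrix is A = [[6, -12, -2, 0], [-12, 36, 0, 0], [-2, 0, 2, 0], [0, 0, 0, 0]].
Applying the same elementary operations to the rows and columns of A produces a congruent diagonal matrix with entries 6, 12, 0, 0.
That gives 2 positive, 2 zero pivots.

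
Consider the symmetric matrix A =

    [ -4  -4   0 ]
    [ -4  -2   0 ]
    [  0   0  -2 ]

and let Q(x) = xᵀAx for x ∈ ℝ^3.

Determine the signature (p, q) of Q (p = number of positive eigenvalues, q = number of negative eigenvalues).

An LDLᵀ factorisation of A has diagonal entries -4, 2, -2.
So there are 1 positive, 2 negative pivots.

(1, 2)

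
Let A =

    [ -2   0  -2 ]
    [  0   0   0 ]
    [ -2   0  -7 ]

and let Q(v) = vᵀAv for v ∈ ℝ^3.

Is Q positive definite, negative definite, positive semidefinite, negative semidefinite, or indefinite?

Congruent diagonalization of A (simultaneous row and column reduction) yields pivots -2, 0, -5.
So there are 2 negative, 1 zero pivots.
Hence Q is negative semidefinite.

negative semidefinite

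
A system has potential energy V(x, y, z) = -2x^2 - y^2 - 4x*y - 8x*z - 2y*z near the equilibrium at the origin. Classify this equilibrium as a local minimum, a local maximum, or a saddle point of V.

saddle point

The Hessian at the origin is H = [[-4, -4, -8], [-4, -2, -2], [-8, -2, 0]].
Row-reducing H symmetrically gives the diagonal entries -4, 2, -2.
Counting signs: 1 positive, 2 negative.
H is indefinite, so the origin is a saddle point.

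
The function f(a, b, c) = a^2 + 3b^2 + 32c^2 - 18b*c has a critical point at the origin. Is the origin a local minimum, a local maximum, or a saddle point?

local minimum

The Hessian at the origin is H = [[2, 0, 0], [0, 6, -18], [0, -18, 64]].
Applying the same elementary operations to the rows and columns of H produces a congruent diagonal matrix with entries 2, 6, 10.
So there are 3 positive pivots.
H is positive definite, so the origin is a strict local minimum.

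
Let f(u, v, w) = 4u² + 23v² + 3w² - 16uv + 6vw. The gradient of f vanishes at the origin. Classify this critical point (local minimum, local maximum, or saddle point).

The Hessian at the origin is H = [[8, -16, 0], [-16, 46, 6], [0, 6, 6]].
Congruent diagonalization of H (simultaneous row and column reduction) yields pivots 8, 14, 24/7.
Counting signs: 3 positive.
H is positive definite, so the origin is a strict local minimum.

local minimum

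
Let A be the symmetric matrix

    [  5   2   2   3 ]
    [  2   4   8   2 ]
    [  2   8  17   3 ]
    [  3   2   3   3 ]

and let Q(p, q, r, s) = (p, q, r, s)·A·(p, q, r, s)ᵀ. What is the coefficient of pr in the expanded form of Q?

The coefficient of pr is A[1,3] + A[3,1] = 2·2 = 4.

4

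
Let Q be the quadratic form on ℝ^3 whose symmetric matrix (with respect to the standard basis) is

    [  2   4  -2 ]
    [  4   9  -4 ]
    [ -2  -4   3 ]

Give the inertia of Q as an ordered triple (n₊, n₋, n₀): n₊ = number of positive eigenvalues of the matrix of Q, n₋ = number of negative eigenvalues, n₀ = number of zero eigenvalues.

Row-reducing A symmetrically gives the diagonal entries 2, 1, 1.
So there are 3 positive pivots.

(3, 0, 0)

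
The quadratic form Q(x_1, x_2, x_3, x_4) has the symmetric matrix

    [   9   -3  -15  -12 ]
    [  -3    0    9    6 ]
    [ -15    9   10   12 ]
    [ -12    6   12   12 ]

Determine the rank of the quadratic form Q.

3

Applying the same elementary operations to the rows and columns of A produces a congruent diagonal matrix with entries 9, -1, 1, 0.
So there are 2 positive, 1 negative, 1 zero pivots.
The rank is the number of nonzero pivots: 3.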